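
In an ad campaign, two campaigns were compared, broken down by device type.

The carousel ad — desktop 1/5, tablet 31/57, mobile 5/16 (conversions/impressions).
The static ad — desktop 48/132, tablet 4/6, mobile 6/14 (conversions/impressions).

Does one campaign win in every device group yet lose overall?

Desktop: the carousel ad 1/5 = 20.0%, the static ad 48/132 = 36.4% → the static ad
Tablet: the carousel ad 31/57 = 54.4%, the static ad 4/6 = 66.7% → the static ad
Mobile: the carousel ad 5/16 = 31.2%, the static ad 6/14 = 42.9% → the static ad
Overall: the carousel ad 37/78 = 47.4%, the static ad 58/152 = 38.2% → the carousel ad
The static ad wins each device group but the carousel ad wins overall — the comparison reverses. The static ad's impressions skew toward desktop, which has a lower base rate.

Yes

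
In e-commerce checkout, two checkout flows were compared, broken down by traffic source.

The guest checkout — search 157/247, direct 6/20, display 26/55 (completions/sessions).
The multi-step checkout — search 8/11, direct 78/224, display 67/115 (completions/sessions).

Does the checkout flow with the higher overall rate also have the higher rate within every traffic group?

Search: the guest checkout 157/247 = 63.6%, the multi-step checkout 8/11 = 72.7% → the multi-step checkout
Direct: the guest checkout 6/20 = 30.0%, the multi-step checkout 78/224 = 34.8% → the multi-step checkout
Display: the guest checkout 26/55 = 47.3%, the multi-step checkout 67/115 = 58.3% → the multi-step checkout
Overall: the guest checkout 189/322 = 58.7%, the multi-step checkout 153/350 = 43.7% → the guest checkout
The multi-step checkout wins each traffic group but the guest checkout wins overall — the comparison reverses. The multi-step checkout's sessions skew toward direct, which has a lower base rate.

No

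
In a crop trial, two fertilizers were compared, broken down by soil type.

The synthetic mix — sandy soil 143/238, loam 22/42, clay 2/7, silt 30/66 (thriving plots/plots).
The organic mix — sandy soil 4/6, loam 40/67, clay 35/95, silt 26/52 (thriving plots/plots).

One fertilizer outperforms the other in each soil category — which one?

Sandy soil: the synthetic mix 143/238 = 60.1%, the organic mix 4/6 = 66.7% → the organic mix
Loam: the synthetic mix 22/42 = 52.4%, the organic mix 40/67 = 59.7% → the organic mix
Clay: the synthetic mix 2/7 = 28.6%, the organic mix 35/95 = 36.8% → the organic mix
Silt: the synthetic mix 30/66 = 45.5%, the organic mix 26/52 = 50.0% → the organic mix
The organic mix has the higher rate in all 4 groups.

the organic mix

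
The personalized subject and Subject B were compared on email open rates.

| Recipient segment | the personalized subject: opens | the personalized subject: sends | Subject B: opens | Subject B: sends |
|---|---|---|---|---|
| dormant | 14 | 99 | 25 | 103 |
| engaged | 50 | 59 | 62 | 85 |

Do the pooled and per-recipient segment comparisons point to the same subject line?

Dormant: the personalized subject 14/99 = 14.1%, Subject B 25/103 = 24.3% → Subject B
Engaged: the personalized subject 50/59 = 84.7%, Subject B 62/85 = 72.9% → the personalized subject
Overall: the personalized subject 64/158 = 40.5%, Subject B 87/188 = 46.3% → Subject B
Neither sweeps: the personalized subject wins 1 of 2 groups, Subject B wins 1. Subject B wins overall but not every group — no Simpson reversal.

No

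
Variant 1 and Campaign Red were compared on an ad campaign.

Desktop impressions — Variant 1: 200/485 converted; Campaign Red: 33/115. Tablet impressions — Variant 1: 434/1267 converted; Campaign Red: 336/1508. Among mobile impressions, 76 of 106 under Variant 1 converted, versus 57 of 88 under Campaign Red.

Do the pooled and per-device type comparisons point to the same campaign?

Desktop: Variant 1 200/485 = 41.2%, Campaign Red 33/115 = 28.7% → Variant 1
Tablet: Variant 1 434/1267 = 34.3%, Campaign Red 336/1508 = 22.3% → Variant 1
Mobile: Variant 1 76/106 = 71.7%, Campaign Red 57/88 = 64.8% → Variant 1
Overall: Variant 1 710/1858 = 38.2%, Campaign Red 426/1711 = 24.9% → Variant 1
Variant 1 wins overall and in every device group — no reversal.

Yes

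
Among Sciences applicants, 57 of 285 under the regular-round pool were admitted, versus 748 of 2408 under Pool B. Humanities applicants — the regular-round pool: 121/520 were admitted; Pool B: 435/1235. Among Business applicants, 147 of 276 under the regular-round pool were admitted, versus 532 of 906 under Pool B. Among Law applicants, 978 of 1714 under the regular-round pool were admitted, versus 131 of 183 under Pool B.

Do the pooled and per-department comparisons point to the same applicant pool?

No

Sciences: the regular-round pool 57/285 = 20.0%, Pool B 748/2408 = 31.1% → Pool B
Humanities: the regular-round pool 121/520 = 23.3%, Pool B 435/1235 = 35.2% → Pool B
Business: the regular-round pool 147/276 = 53.3%, Pool B 532/906 = 58.7% → Pool B
Law: the regular-round pool 978/1714 = 57.1%, Pool B 131/183 = 71.6% → Pool B
Overall: the regular-round pool 1303/2795 = 46.6%, Pool B 1846/4732 = 39.0% → the regular-round pool
Pool B wins each department group but the regular-round pool wins overall — the comparison reverses. Pool B's applicants skew toward Sciences, which has a lower base rate.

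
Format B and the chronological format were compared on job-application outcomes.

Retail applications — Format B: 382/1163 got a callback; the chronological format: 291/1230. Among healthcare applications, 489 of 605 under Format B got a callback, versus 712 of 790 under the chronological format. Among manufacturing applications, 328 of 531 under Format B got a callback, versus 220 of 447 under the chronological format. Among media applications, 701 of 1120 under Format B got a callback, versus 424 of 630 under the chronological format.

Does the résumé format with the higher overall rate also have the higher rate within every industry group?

No

Retail: Format B 382/1163 = 32.8%, the chronological format 291/1230 = 23.7% → Format B
Healthcare: Format B 489/605 = 80.8%, the chronological format 712/790 = 90.1% → the chronological format
Manufacturing: Format B 328/531 = 61.8%, the chronological format 220/447 = 49.2% → Format B
Media: Format B 701/1120 = 62.6%, the chronological format 424/630 = 67.3% → the chronological format
Overall: Format B 1900/3419 = 55.6%, the chronological format 1647/3097 = 53.2% → Format B
Neither sweeps: Format B wins 2 of 4 groups, the chronological format wins 2. Format B wins overall but not every group — no Simpson reversal.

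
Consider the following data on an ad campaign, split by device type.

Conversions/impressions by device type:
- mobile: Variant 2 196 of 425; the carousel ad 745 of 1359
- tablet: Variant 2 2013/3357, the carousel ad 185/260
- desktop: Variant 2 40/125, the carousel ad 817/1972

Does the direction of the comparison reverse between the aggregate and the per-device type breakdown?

Mobile: Variant 2 196/425 = 46.1%, the carousel ad 745/1359 = 54.8% → the carousel ad
Tablet: Variant 2 2013/3357 = 60.0%, the carousel ad 185/260 = 71.2% → the carousel ad
Desktop: Variant 2 40/125 = 32.0%, the carousel ad 817/1972 = 41.4% → the carousel ad
Overall: Variant 2 2249/3907 = 57.6%, the carousel ad 1747/3591 = 48.6% → Variant 2
The carousel ad wins each device group but Variant 2 wins overall — the comparison reverses. The carousel ad's impressions skew toward desktop, which has a lower base rate.

Yes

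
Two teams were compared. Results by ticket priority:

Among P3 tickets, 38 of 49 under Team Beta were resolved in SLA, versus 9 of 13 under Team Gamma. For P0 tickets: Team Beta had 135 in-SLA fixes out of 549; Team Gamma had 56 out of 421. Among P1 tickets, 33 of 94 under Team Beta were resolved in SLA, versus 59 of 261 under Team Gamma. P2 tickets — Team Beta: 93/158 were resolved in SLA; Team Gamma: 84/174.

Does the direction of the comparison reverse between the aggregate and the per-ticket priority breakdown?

No

P3: Team Beta 38/49 = 77.6%, Team Gamma 9/13 = 69.2% → Team Beta
P0: Team Beta 135/549 = 24.6%, Team Gamma 56/421 = 13.3% → Team Beta
P1: Team Beta 33/94 = 35.1%, Team Gamma 59/261 = 22.6% → Team Beta
P2: Team Beta 93/158 = 58.9%, Team Gamma 84/174 = 48.3% → Team Beta
Overall: Team Beta 299/850 = 35.2%, Team Gamma 208/869 = 23.9% → Team Beta
Team Beta wins overall and in every ticket group — no reversal.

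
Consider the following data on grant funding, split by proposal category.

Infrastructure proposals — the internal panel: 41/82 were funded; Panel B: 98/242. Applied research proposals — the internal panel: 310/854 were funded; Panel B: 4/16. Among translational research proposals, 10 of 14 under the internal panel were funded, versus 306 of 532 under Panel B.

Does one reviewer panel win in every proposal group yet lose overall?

Yes

Infrastructure: the internal panel 41/82 = 50.0%, Panel B 98/242 = 40.5% → the internal panel
Applied research: the internal panel 310/854 = 36.3%, Panel B 4/16 = 25.0% → the internal panel
Translational research: the internal panel 10/14 = 71.4%, Panel B 306/532 = 57.5% → the internal panel
Overall: the internal panel 361/950 = 38.0%, Panel B 408/790 = 51.6% → Panel B
The internal panel wins each proposal group but Panel B wins overall — the comparison reverses. The internal panel's proposals skew toward applied research, which has a lower base rate.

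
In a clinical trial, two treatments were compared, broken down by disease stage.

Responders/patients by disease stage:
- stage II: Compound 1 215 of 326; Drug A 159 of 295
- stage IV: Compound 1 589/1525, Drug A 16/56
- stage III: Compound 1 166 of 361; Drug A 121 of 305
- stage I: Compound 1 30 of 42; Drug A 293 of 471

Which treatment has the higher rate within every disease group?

Stage II: Compound 1 215/326 = 66.0%, Drug A 159/295 = 53.9% → Compound 1
Stage IV: Compound 1 589/1525 = 38.6%, Drug A 16/56 = 28.6% → Compound 1
Stage III: Compound 1 166/361 = 46.0%, Drug A 121/305 = 39.7% → Compound 1
Stage I: Compound 1 30/42 = 71.4%, Drug A 293/471 = 62.2% → Compound 1
Compound 1 has the higher rate in all 4 groups.

Compound 1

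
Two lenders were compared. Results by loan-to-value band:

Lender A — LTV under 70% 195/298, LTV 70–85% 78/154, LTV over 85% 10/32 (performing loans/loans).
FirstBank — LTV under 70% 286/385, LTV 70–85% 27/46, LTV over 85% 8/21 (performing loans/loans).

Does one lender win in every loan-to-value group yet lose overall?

No

LTV under 70%: Lender A 195/298 = 65.4%, FirstBank 286/385 = 74.3% → FirstBank
LTV 70–85%: Lender A 78/154 = 50.6%, FirstBank 27/46 = 58.7% → FirstBank
LTV over 85%: Lender A 10/32 = 31.2%, FirstBank 8/21 = 38.1% → FirstBank
Overall: Lender A 283/484 = 58.5%, FirstBank 321/452 = 71.0% → FirstBank
FirstBank wins overall and in every loan-to-value group — no reversal.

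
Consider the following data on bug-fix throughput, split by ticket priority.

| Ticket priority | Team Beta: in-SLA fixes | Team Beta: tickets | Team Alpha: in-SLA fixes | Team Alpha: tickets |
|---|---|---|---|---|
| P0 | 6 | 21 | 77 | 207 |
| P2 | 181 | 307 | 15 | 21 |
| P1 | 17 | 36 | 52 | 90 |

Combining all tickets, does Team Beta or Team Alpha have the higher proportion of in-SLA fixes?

Team Beta

P0: Team Beta 6/21 = 28.6%, Team Alpha 77/207 = 37.2% → Team Alpha
P2: Team Beta 181/307 = 59.0%, Team Alpha 15/21 = 71.4% → Team Alpha
P1: Team Beta 17/36 = 47.2%, Team Alpha 52/90 = 57.8% → Team Alpha
Overall: Team Beta 204/364 = 56.0%, Team Alpha 144/318 = 45.3% → Team Beta
(Team Alpha wins every ticket group but Team Beta wins overall — Team Alpha's tickets skew toward the low-rate P0 group.)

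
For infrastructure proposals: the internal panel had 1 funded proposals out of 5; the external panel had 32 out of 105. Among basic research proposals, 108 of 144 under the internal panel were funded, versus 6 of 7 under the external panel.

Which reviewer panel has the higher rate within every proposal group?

the external panel

Infrastructure: the internal panel 1/5 = 20.0%, the external panel 32/105 = 30.5% → the external panel
Basic research: the internal panel 108/144 = 75.0%, the external panel 6/7 = 85.7% → the external panel
The external panel has the higher rate in both groups.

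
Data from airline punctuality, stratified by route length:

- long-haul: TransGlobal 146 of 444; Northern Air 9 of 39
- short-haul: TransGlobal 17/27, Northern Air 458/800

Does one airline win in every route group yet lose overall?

Yes

Long-haul: TransGlobal 146/444 = 32.9%, Northern Air 9/39 = 23.1% → TransGlobal
Short-haul: TransGlobal 17/27 = 63.0%, Northern Air 458/800 = 57.2% → TransGlobal
Overall: TransGlobal 163/471 = 34.6%, Northern Air 467/839 = 55.7% → Northern Air
TransGlobal wins each route group but Northern Air wins overall — the comparison reverses. TransGlobal's flights skew toward long-haul, which has a lower base rate.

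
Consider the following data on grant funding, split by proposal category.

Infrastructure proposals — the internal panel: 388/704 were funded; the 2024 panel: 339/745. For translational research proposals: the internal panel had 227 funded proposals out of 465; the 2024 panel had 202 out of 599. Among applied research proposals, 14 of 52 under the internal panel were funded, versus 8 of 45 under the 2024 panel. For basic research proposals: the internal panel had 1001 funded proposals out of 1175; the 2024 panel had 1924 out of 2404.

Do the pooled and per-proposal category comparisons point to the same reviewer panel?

Infrastructure: the internal panel 388/704 = 55.1%, the 2024 panel 339/745 = 45.5% → the internal panel
Translational research: the internal panel 227/465 = 48.8%, the 2024 panel 202/599 = 33.7% → the internal panel
Applied research: the internal panel 14/52 = 26.9%, the 2024 panel 8/45 = 17.8% → the internal panel
Basic research: the internal panel 1001/1175 = 85.2%, the 2024 panel 1924/2404 = 80.0% → the internal panel
Overall: the internal panel 1630/2396 = 68.0%, the 2024 panel 2473/3793 = 65.2% → the internal panel
The internal panel wins overall and in every proposal group — no reversal.

Yes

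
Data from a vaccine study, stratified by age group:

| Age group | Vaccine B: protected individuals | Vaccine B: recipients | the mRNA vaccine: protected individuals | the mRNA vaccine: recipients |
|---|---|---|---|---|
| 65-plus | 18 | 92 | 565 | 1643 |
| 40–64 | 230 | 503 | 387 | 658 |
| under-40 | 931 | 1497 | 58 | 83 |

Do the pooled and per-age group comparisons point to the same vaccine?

65-plus: Vaccine B 18/92 = 19.6%, the mRNA vaccine 565/1643 = 34.4% → the mRNA vaccine
40–64: Vaccine B 230/503 = 45.7%, the mRNA vaccine 387/658 = 58.8% → the mRNA vaccine
Under-40: Vaccine B 931/1497 = 62.2%, the mRNA vaccine 58/83 = 69.9% → the mRNA vaccine
Overall: Vaccine B 1179/2092 = 56.4%, the mRNA vaccine 1010/2384 = 42.4% → Vaccine B
The mRNA vaccine wins each age group but Vaccine B wins overall — the comparison reverses. The mRNA vaccine's recipients skew toward 65-plus, which has a lower base rate.

No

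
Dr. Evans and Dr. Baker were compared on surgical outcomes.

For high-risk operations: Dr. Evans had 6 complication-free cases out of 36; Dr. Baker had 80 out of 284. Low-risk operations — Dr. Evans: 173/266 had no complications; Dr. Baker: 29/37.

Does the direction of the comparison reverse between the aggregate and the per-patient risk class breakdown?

High-risk: Dr. Evans 6/36 = 16.7%, Dr. Baker 80/284 = 28.2% → Dr. Baker
Low-risk: Dr. Evans 173/266 = 65.0%, Dr. Baker 29/37 = 78.4% → Dr. Baker
Overall: Dr. Evans 179/302 = 59.3%, Dr. Baker 109/321 = 34.0% → Dr. Evans
Dr. Baker wins each patient risk group but Dr. Evans wins overall — the comparison reverses. Dr. Baker's operations skew toward high-risk, which has a lower base rate.

Yes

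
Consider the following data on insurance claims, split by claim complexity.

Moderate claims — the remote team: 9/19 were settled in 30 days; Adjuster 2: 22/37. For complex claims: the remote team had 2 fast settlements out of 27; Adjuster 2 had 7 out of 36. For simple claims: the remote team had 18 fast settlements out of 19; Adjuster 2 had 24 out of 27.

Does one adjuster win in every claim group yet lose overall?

No

Moderate: the remote team 9/19 = 47.4%, Adjuster 2 22/37 = 59.5% → Adjuster 2
Complex: the remote team 2/27 = 7.4%, Adjuster 2 7/36 = 19.4% → Adjuster 2
Simple: the remote team 18/19 = 94.7%, Adjuster 2 24/27 = 88.9% → the remote team
Overall: the remote team 29/65 = 44.6%, Adjuster 2 53/100 = 53.0% → Adjuster 2
Neither sweeps: the remote team wins 1 of 3 groups, Adjuster 2 wins 2. Adjuster 2 wins overall but not every group — no Simpson reversal.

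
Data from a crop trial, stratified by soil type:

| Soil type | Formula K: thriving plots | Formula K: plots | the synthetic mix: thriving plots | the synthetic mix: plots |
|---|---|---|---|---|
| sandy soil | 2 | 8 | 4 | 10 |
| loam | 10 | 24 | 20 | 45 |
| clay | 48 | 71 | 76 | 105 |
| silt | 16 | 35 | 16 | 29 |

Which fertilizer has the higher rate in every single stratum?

the synthetic mix

Sandy soil: Formula K 2/8 = 25.0%, the synthetic mix 4/10 = 40.0% → the synthetic mix
Loam: Formula K 10/24 = 41.7%, the synthetic mix 20/45 = 44.4% → the synthetic mix
Clay: Formula K 48/71 = 67.6%, the synthetic mix 76/105 = 72.4% → the synthetic mix
Silt: Formula K 16/35 = 45.7%, the synthetic mix 16/29 = 55.2% → the synthetic mix
The synthetic mix has the higher rate in all 4 groups.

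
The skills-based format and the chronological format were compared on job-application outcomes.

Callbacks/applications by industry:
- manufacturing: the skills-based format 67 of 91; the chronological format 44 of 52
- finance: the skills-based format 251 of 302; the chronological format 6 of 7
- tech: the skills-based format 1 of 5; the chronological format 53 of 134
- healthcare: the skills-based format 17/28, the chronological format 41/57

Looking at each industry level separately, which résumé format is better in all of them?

Manufacturing: the skills-based format 67/91 = 73.6%, the chronological format 44/52 = 84.6% → the chronological format
Finance: the skills-based format 251/302 = 83.1%, the chronological format 6/7 = 85.7% → the chronological format
Tech: the skills-based format 1/5 = 20.0%, the chronological format 53/134 = 39.6% → the chronological format
Healthcare: the skills-based format 17/28 = 60.7%, the chronological format 41/57 = 71.9% → the chronological format
The chronological format has the higher rate in all 4 groups.

the chronological format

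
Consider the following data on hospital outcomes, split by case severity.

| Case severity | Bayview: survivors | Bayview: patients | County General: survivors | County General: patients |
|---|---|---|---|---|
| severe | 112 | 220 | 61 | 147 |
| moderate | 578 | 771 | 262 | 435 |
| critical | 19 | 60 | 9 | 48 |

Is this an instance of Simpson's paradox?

Severe: Bayview 112/220 = 50.9%, County General 61/147 = 41.5% → Bayview
Moderate: Bayview 578/771 = 75.0%, County General 262/435 = 60.2% → Bayview
Critical: Bayview 19/60 = 31.7%, County General 9/48 = 18.8% → Bayview
Overall: Bayview 709/1051 = 67.5%, County General 332/630 = 52.7% → Bayview
Bayview wins overall and in every case group — no reversal.

No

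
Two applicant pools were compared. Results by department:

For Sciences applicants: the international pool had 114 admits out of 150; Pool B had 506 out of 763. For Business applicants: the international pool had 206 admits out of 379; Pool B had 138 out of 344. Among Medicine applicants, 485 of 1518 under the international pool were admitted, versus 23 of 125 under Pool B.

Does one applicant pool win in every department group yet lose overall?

Yes

Sciences: the international pool 114/150 = 76.0%, Pool B 506/763 = 66.3% → the international pool
Business: the international pool 206/379 = 54.4%, Pool B 138/344 = 40.1% → the international pool
Medicine: the international pool 485/1518 = 31.9%, Pool B 23/125 = 18.4% → the international pool
Overall: the international pool 805/2047 = 39.3%, Pool B 667/1232 = 54.1% → Pool B
The international pool wins each department group but Pool B wins overall — the comparison reverses. The international pool's applicants skew toward Medicine, which has a lower base rate.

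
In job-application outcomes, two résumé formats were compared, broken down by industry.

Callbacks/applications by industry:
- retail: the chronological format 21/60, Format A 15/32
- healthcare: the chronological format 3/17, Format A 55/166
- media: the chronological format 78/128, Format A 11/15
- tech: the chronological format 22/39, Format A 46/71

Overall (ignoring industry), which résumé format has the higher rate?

Retail: the chronological format 21/60 = 35.0%, Format A 15/32 = 46.9% → Format A
Healthcare: the chronological format 3/17 = 17.6%, Format A 55/166 = 33.1% → Format A
Media: the chronological format 78/128 = 60.9%, Format A 11/15 = 73.3% → Format A
Tech: the chronological format 22/39 = 56.4%, Format A 46/71 = 64.8% → Format A
Overall: the chronological format 124/244 = 50.8%, Format A 127/284 = 44.7% → the chronological format
(Format A wins every industry group but the chronological format wins overall — Format A's applications skew toward the low-rate healthcare group.)

the chronological format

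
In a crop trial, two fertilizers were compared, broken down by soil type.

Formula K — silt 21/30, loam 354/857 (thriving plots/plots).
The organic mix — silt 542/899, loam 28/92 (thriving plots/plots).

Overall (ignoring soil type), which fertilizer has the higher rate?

Silt: Formula K 21/30 = 70.0%, the organic mix 542/899 = 60.3% → Formula K
Loam: Formula K 354/857 = 41.3%, the organic mix 28/92 = 30.4% → Formula K
Overall: Formula K 375/887 = 42.3%, the organic mix 570/991 = 57.5% → the organic mix
(Formula K wins every soil group but the organic mix wins overall — Formula K's plots skew toward the low-rate loam group.)

the organic mix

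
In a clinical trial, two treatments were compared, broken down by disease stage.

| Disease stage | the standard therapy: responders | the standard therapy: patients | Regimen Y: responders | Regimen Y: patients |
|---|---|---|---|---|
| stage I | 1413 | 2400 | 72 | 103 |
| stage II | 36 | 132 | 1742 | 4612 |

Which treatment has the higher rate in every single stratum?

Stage I: the standard therapy 1413/2400 = 58.9%, Regimen Y 72/103 = 69.9% → Regimen Y
Stage II: the standard therapy 36/132 = 27.3%, Regimen Y 1742/4612 = 37.8% → Regimen Y
Regimen Y has the higher rate in both groups.

Regimen Y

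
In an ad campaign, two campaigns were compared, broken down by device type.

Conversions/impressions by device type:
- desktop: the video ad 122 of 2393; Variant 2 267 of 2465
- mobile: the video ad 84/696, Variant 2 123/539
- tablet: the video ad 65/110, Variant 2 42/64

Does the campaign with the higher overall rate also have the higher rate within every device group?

Desktop: the video ad 122/2393 = 5.1%, Variant 2 267/2465 = 10.8% → Variant 2
Mobile: the video ad 84/696 = 12.1%, Variant 2 123/539 = 22.8% → Variant 2
Tablet: the video ad 65/110 = 59.1%, Variant 2 42/64 = 65.6% → Variant 2
Overall: the video ad 271/3199 = 8.5%, Variant 2 432/3068 = 14.1% → Variant 2
Variant 2 wins overall and in every device group — no reversal.

Yes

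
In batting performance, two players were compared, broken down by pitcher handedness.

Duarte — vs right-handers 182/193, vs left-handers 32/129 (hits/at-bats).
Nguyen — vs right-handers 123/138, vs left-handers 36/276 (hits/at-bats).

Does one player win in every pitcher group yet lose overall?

No

Vs right-handers: Duarte 182/193 = 94.3%, Nguyen 123/138 = 89.1% → Duarte
Vs left-handers: Duarte 32/129 = 24.8%, Nguyen 36/276 = 13.0% → Duarte
Overall: Duarte 214/322 = 66.5%, Nguyen 159/414 = 38.4% → Duarte
Duarte wins overall and in every pitcher group — no reversal.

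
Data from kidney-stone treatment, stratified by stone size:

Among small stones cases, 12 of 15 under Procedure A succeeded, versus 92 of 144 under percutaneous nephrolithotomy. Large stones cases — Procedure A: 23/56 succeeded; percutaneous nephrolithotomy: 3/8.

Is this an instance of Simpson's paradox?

Yes

Small stones: Procedure A 12/15 = 80.0%, percutaneous nephrolithotomy 92/144 = 63.9% → Procedure A
Large stones: Procedure A 23/56 = 41.1%, percutaneous nephrolithotomy 3/8 = 37.5% → Procedure A
Overall: Procedure A 35/71 = 49.3%, percutaneous nephrolithotomy 95/152 = 62.5% → percutaneous nephrolithotomy
Procedure A wins each stone group but percutaneous nephrolithotomy wins overall — the comparison reverses. Procedure A's cases skew toward large stones, which has a lower base rate.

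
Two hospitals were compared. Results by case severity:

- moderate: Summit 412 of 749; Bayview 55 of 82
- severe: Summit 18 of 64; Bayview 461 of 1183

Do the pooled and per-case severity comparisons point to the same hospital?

Moderate: Summit 412/749 = 55.0%, Bayview 55/82 = 67.1% → Bayview
Severe: Summit 18/64 = 28.1%, Bayview 461/1183 = 39.0% → Bayview
Overall: Summit 430/813 = 52.9%, Bayview 516/1265 = 40.8% → Summit
Bayview wins each case group but Summit wins overall — the comparison reverses. Bayview's patients skew toward severe, which has a lower base rate.

No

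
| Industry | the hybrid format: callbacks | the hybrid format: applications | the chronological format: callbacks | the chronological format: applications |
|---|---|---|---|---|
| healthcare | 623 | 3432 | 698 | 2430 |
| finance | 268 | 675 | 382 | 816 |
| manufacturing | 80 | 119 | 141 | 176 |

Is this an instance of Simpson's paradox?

No

Healthcare: the hybrid format 623/3432 = 18.2%, the chronological format 698/2430 = 28.7% → the chronological format
Finance: the hybrid format 268/675 = 39.7%, the chronological format 382/816 = 46.8% → the chronological format
Manufacturing: the hybrid format 80/119 = 67.2%, the chronological format 141/176 = 80.1% → the chronological format
Overall: the hybrid format 971/4226 = 23.0%, the chronological format 1221/3422 = 35.7% → the chronological format
The chronological format wins overall and in every industry group — no reversal.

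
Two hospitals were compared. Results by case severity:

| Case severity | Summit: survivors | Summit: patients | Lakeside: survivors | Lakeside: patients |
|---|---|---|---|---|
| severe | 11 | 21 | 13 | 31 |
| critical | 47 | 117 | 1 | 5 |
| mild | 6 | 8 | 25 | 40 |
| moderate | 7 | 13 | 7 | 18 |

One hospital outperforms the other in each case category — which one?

Summit

Severe: Summit 11/21 = 52.4%, Lakeside 13/31 = 41.9% → Summit
Critical: Summit 47/117 = 40.2%, Lakeside 1/5 = 20.0% → Summit
Mild: Summit 6/8 = 75.0%, Lakeside 25/40 = 62.5% → Summit
Moderate: Summit 7/13 = 53.8%, Lakeside 7/18 = 38.9% → Summit
Summit has the higher rate in all 4 groups.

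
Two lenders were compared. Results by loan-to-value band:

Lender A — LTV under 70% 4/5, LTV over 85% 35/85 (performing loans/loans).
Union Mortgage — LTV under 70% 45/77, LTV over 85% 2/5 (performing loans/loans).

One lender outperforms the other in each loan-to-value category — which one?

Lender A

LTV under 70%: Lender A 4/5 = 80.0%, Union Mortgage 45/77 = 58.4% → Lender A
LTV over 85%: Lender A 35/85 = 41.2%, Union Mortgage 2/5 = 40.0% → Lender A
Lender A has the higher rate in both groups.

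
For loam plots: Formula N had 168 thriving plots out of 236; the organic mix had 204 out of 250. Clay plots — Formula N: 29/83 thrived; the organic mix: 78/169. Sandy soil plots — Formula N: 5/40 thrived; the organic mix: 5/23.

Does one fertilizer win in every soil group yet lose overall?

Loam: Formula N 168/236 = 71.2%, the organic mix 204/250 = 81.6% → the organic mix
Clay: Formula N 29/83 = 34.9%, the organic mix 78/169 = 46.2% → the organic mix
Sandy soil: Formula N 5/40 = 12.5%, the organic mix 5/23 = 21.7% → the organic mix
Overall: Formula N 202/359 = 56.3%, the organic mix 287/442 = 64.9% → the organic mix
The organic mix wins overall and in every soil group — no reversal.

No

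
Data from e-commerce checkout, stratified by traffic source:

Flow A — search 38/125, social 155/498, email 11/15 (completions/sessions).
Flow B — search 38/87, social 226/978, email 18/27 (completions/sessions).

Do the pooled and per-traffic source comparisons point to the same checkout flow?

No

Search: Flow A 38/125 = 30.4%, Flow B 38/87 = 43.7% → Flow B
Social: Flow A 155/498 = 31.1%, Flow B 226/978 = 23.1% → Flow A
Email: Flow A 11/15 = 73.3%, Flow B 18/27 = 66.7% → Flow A
Overall: Flow A 204/638 = 32.0%, Flow B 282/1092 = 25.8% → Flow A
Neither sweeps: Flow A wins 2 of 3 groups, Flow B wins 1. Flow A wins overall but not every group — no Simpson reversal.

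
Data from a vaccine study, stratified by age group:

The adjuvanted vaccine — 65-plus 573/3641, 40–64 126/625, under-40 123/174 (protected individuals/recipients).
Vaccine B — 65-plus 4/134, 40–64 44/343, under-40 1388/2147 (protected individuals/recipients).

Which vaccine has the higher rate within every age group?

65-plus: the adjuvanted vaccine 573/3641 = 15.7%, Vaccine B 4/134 = 3.0% → the adjuvanted vaccine
40–64: the adjuvanted vaccine 126/625 = 20.2%, Vaccine B 44/343 = 12.8% → the adjuvanted vaccine
Under-40: the adjuvanted vaccine 123/174 = 70.7%, Vaccine B 1388/2147 = 64.6% → the adjuvanted vaccine
The adjuvanted vaccine has the higher rate in all 3 groups.

the adjuvanted vaccine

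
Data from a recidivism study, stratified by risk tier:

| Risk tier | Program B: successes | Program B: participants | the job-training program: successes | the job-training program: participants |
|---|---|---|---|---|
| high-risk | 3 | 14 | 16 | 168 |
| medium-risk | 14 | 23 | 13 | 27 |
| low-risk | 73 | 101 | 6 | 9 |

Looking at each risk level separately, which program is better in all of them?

High-risk: Program B 3/14 = 21.4%, the job-training program 16/168 = 9.5% → Program B
Medium-risk: Program B 14/23 = 60.9%, the job-training program 13/27 = 48.1% → Program B
Low-risk: Program B 73/101 = 72.3%, the job-training program 6/9 = 66.7% → Program B
Program B has the higher rate in all 3 groups.

Program B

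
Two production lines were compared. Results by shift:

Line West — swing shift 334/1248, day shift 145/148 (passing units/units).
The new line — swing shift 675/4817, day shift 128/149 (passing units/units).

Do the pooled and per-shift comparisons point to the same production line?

Yes

Swing shift: Line West 334/1248 = 26.8%, the new line 675/4817 = 14.0% → Line West
Day shift: Line West 145/148 = 98.0%, the new line 128/149 = 85.9% → Line West
Overall: Line West 479/1396 = 34.3%, the new line 803/4966 = 16.2% → Line West
Line West wins overall and in every shift group — no reversal.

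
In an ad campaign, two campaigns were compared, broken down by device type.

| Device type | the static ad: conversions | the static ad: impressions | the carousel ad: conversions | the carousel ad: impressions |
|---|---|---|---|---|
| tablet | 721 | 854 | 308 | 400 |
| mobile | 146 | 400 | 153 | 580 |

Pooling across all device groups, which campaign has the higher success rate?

the static ad

Tablet: the static ad 721/854 = 84.4%, the carousel ad 308/400 = 77.0% → the static ad
Mobile: the static ad 146/400 = 36.5%, the carousel ad 153/580 = 26.4% → the static ad
Overall: the static ad 867/1254 = 69.1%, the carousel ad 461/980 = 47.0% → the static ad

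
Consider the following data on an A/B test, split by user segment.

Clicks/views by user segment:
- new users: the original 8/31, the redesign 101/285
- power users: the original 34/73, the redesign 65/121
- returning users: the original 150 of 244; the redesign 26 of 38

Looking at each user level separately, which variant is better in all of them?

the redesign

New users: the original 8/31 = 25.8%, the redesign 101/285 = 35.4% → the redesign
Power users: the original 34/73 = 46.6%, the redesign 65/121 = 53.7% → the redesign
Returning users: the original 150/244 = 61.5%, the redesign 26/38 = 68.4% → the redesign
The redesign has the higher rate in all 3 groups.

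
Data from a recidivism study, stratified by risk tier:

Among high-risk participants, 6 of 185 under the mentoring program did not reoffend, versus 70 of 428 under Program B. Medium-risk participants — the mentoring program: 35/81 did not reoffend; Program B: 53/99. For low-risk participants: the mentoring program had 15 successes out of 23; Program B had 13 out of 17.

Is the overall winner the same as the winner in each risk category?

Yes

High-risk: the mentoring program 6/185 = 3.2%, Program B 70/428 = 16.4% → Program B
Medium-risk: the mentoring program 35/81 = 43.2%, Program B 53/99 = 53.5% → Program B
Low-risk: the mentoring program 15/23 = 65.2%, Program B 13/17 = 76.5% → Program B
Overall: the mentoring program 56/289 = 19.4%, Program B 136/544 = 25.0% → Program B
Program B wins overall and in every risk group — no reversal.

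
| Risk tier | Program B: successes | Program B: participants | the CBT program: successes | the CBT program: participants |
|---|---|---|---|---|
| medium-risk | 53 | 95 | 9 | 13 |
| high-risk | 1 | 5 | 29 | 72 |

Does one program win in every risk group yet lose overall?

Yes

Medium-risk: Program B 53/95 = 55.8%, the CBT program 9/13 = 69.2% → the CBT program
High-risk: Program B 1/5 = 20.0%, the CBT program 29/72 = 40.3% → the CBT program
Overall: Program B 54/100 = 54.0%, the CBT program 38/85 = 44.7% → Program B
The CBT program wins each risk group but Program B wins overall — the comparison reverses. The CBT program's participants skew toward high-risk, which has a lower base rate.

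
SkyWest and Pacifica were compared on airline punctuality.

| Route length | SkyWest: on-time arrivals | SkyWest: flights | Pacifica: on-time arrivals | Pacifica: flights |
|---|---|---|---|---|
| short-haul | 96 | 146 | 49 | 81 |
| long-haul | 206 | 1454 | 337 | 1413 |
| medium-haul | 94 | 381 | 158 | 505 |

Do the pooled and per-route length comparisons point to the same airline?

Short-haul: SkyWest 96/146 = 65.8%, Pacifica 49/81 = 60.5% → SkyWest
Long-haul: SkyWest 206/1454 = 14.2%, Pacifica 337/1413 = 23.8% → Pacifica
Medium-haul: SkyWest 94/381 = 24.7%, Pacifica 158/505 = 31.3% → Pacifica
Overall: SkyWest 396/1981 = 20.0%, Pacifica 544/1999 = 27.2% → Pacifica
Neither sweeps: SkyWest wins 1 of 3 groups, Pacifica wins 2. Pacifica wins overall but not every group — no Simpson reversal.

No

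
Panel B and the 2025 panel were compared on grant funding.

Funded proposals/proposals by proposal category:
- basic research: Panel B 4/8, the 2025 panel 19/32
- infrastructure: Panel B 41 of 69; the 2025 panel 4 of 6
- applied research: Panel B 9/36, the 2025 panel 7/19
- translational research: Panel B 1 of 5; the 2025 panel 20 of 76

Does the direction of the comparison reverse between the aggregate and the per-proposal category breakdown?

Basic research: Panel B 4/8 = 50.0%, the 2025 panel 19/32 = 59.4% → the 2025 panel
Infrastructure: Panel B 41/69 = 59.4%, the 2025 panel 4/6 = 66.7% → the 2025 panel
Applied research: Panel B 9/36 = 25.0%, the 2025 panel 7/19 = 36.8% → the 2025 panel
Translational research: Panel B 1/5 = 20.0%, the 2025 panel 20/76 = 26.3% → the 2025 panel
Overall: Panel B 55/118 = 46.6%, the 2025 panel 50/133 = 37.6% → Panel B
The 2025 panel wins each proposal group but Panel B wins overall — the comparison reverses. The 2025 panel's proposals skew toward translational research, which has a lower base rate.

Yes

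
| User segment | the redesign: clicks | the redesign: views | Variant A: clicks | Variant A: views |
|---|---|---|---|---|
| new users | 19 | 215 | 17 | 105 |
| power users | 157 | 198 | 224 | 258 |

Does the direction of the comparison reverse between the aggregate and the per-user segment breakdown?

New users: the redesign 19/215 = 8.8%, Variant A 17/105 = 16.2% → Variant A
Power users: the redesign 157/198 = 79.3%, Variant A 224/258 = 86.8% → Variant A
Overall: the redesign 176/413 = 42.6%, Variant A 241/363 = 66.4% → Variant A
Variant A wins overall and in every user group — no reversal.

No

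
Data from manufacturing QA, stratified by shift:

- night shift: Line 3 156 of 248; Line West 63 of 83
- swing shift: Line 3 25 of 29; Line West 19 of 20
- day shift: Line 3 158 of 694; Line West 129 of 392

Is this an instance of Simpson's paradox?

No

Night shift: Line 3 156/248 = 62.9%, Line West 63/83 = 75.9% → Line West
Swing shift: Line 3 25/29 = 86.2%, Line West 19/20 = 95.0% → Line West
Day shift: Line 3 158/694 = 22.8%, Line West 129/392 = 32.9% → Line West
Overall: Line 3 339/971 = 34.9%, Line West 211/495 = 42.6% → Line West
Line West wins overall and in every shift group — no reversal.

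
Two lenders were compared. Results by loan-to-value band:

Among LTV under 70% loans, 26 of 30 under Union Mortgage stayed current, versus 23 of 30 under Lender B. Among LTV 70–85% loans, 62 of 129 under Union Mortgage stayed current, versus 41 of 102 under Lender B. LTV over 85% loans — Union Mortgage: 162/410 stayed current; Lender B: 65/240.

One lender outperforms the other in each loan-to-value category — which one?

Union Mortgage

LTV under 70%: Union Mortgage 26/30 = 86.7%, Lender B 23/30 = 76.7% → Union Mortgage
LTV 70–85%: Union Mortgage 62/129 = 48.1%, Lender B 41/102 = 40.2% → Union Mortgage
LTV over 85%: Union Mortgage 162/410 = 39.5%, Lender B 65/240 = 27.1% → Union Mortgage
Union Mortgage has the higher rate in all 3 groups.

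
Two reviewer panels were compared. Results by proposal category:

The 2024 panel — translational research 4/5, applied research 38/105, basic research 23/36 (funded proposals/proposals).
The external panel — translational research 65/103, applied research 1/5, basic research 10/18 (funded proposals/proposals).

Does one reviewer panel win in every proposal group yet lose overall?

Yes

Translational research: the 2024 panel 4/5 = 80.0%, the external panel 65/103 = 63.1% → the 2024 panel
Applied research: the 2024 panel 38/105 = 36.2%, the external panel 1/5 = 20.0% → the 2024 panel
Basic research: the 2024 panel 23/36 = 63.9%, the external panel 10/18 = 55.6% → the 2024 panel
Overall: the 2024 panel 65/146 = 44.5%, the external panel 76/126 = 60.3% → the external panel
The 2024 panel wins each proposal group but the external panel wins overall — the comparison reverses. The 2024 panel's proposals skew toward applied research, which has a lower base rate.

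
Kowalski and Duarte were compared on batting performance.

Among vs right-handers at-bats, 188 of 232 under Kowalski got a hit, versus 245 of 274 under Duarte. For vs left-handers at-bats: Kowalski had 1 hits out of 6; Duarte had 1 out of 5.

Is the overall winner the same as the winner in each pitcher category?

Yes

Vs right-handers: Kowalski 188/232 = 81.0%, Duarte 245/274 = 89.4% → Duarte
Vs left-handers: Kowalski 1/6 = 16.7%, Duarte 1/5 = 20.0% → Duarte
Overall: Kowalski 189/238 = 79.4%, Duarte 246/279 = 88.2% → Duarte
Duarte wins overall and in every pitcher group — no reversal.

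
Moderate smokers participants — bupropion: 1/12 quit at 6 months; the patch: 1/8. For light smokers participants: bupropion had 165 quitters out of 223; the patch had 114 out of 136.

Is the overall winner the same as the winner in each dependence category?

Moderate smokers: bupropion 1/12 = 8.3%, the patch 1/8 = 12.5% → the patch
Light smokers: bupropion 165/223 = 74.0%, the patch 114/136 = 83.8% → the patch
Overall: bupropion 166/235 = 70.6%, the patch 115/144 = 79.9% → the patch
The patch wins overall and in every dependence group — no reversal.

Yes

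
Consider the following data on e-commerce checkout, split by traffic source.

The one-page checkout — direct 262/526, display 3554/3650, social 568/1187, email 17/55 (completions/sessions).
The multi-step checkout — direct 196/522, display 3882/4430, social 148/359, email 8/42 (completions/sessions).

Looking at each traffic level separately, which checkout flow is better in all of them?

Direct: the one-page checkout 262/526 = 49.8%, the multi-step checkout 196/522 = 37.5% → the one-page checkout
Display: the one-page checkout 3554/3650 = 97.4%, the multi-step checkout 3882/4430 = 87.6% → the one-page checkout
Social: the one-page checkout 568/1187 = 47.9%, the multi-step checkout 148/359 = 41.2% → the one-page checkout
Email: the one-page checkout 17/55 = 30.9%, the multi-step checkout 8/42 = 19.0% → the one-page checkout
The one-page checkout has the higher rate in all 4 groups.

the one-page checkout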